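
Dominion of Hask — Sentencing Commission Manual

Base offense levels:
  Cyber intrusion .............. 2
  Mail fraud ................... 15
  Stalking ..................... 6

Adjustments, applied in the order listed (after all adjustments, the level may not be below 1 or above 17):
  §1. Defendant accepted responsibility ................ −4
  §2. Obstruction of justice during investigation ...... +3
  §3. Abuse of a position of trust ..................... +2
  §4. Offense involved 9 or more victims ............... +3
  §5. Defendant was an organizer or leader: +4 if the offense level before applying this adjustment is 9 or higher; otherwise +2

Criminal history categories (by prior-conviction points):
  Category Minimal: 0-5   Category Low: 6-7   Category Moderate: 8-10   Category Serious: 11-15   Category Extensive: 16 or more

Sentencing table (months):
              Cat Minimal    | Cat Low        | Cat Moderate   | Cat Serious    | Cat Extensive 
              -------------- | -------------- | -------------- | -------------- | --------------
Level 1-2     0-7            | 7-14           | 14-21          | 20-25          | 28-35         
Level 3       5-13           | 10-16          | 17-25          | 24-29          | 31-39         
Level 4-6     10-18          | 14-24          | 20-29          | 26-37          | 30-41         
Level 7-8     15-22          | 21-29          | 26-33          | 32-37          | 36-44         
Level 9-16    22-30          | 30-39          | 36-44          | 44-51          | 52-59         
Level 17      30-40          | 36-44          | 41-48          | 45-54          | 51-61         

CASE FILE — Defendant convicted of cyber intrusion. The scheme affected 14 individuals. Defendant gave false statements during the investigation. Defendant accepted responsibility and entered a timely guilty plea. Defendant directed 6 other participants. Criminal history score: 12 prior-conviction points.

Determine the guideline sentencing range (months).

26-37 months

Base offense level for cyber intrusion: 2.
§1 applies: 2 − 4 = -2.
§2 applies: -2 + 3 = 1.
§4 applies: 1 + 3 = 4.
§5 applies (level before this adjustment is 4 < 9, so +2): 4 + 2 = 6.
Final offense level: 6.
Criminal history: 12 prior points → Category Serious (11-15).
Level 6 falls in the 4-6 band.
Grid: Level 4-6 × Category Serious = 26-37 months.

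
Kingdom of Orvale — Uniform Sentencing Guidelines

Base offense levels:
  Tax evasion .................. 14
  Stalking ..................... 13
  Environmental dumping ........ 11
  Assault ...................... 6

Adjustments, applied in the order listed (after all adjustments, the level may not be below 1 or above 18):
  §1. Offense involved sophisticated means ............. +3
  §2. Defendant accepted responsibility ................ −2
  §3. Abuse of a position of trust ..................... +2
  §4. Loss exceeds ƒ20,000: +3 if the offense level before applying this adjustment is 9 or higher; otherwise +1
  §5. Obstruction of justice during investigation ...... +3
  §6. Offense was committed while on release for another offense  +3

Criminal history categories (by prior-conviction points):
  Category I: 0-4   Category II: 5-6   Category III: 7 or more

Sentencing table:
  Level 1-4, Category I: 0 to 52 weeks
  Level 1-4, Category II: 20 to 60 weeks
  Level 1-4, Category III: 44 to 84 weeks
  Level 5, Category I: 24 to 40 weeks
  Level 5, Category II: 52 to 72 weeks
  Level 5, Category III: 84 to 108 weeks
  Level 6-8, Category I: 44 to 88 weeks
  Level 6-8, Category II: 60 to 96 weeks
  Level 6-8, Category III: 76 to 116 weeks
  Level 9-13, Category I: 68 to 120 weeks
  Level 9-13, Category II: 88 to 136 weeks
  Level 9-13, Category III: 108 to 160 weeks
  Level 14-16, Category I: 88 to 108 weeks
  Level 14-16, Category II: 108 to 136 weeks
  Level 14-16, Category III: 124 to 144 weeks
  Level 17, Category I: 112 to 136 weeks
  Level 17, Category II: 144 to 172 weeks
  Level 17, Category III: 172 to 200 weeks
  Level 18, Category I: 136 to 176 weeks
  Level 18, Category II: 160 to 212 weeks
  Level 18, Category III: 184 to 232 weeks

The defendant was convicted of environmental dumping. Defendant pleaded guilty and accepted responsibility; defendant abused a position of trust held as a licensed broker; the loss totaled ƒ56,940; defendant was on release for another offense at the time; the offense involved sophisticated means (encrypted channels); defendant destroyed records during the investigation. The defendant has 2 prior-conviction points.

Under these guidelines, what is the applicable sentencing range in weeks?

Base offense level for environmental dumping: 11.
§1 applies: 11 + 3 = 14.
§2 applies: 14 − 2 = 12.
§3 applies: 12 + 2 = 14.
§4 applies (level before this adjustment is 14 ≥ 9, so +3): 14 + 3 = 17.
§5 applies: 17 + 3 = 20.
§6 applies: 20 + 3 = 23.
Level 23 exceeds the maximum of 18; capped at 18.
Final offense level: 18.
Criminal history: 2 prior points → Category I (0-4).
Level 18 falls in the 18 band.
Grid: Level 18 × Category I = 136-176 weeks.

136-176 weeks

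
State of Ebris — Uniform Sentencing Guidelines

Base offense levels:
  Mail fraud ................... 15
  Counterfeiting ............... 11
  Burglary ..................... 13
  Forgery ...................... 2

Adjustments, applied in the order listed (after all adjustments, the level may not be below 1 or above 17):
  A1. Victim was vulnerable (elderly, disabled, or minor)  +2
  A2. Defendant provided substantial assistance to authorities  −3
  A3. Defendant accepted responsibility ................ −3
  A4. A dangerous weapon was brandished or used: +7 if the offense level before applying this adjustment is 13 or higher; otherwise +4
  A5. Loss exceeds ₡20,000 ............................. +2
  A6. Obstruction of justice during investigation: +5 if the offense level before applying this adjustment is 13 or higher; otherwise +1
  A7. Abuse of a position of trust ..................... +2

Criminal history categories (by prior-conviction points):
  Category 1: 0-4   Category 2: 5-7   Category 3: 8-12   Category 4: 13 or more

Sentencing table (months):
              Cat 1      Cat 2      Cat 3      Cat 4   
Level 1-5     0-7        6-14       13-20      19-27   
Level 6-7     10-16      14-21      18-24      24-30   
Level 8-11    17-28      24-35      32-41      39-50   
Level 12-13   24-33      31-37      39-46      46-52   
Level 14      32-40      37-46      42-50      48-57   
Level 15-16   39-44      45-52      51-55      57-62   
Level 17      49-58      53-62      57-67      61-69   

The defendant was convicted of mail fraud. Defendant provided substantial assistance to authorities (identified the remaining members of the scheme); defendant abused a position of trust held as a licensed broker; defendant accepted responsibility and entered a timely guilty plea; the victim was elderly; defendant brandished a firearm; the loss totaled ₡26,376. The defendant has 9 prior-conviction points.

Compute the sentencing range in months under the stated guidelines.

57-67 months

Base offense level for mail fraud: 15.
A1 applies: 15 + 2 = 17.
A2 applies: 17 − 3 = 14.
A3 applies: 14 − 3 = 11.
A4 applies (level before this adjustment is 11 < 13, so +4): 11 + 4 = 15.
A5 applies: 15 + 2 = 17.
A7 applies: 17 + 2 = 19.
Level 19 exceeds the maximum of 17; capped at 17.
Final offense level: 17.
Criminal history: 9 prior points → Category 3 (8-12).
Level 17 falls in the 17 band.
Grid: Level 17 × Category 3 = 57-67 months.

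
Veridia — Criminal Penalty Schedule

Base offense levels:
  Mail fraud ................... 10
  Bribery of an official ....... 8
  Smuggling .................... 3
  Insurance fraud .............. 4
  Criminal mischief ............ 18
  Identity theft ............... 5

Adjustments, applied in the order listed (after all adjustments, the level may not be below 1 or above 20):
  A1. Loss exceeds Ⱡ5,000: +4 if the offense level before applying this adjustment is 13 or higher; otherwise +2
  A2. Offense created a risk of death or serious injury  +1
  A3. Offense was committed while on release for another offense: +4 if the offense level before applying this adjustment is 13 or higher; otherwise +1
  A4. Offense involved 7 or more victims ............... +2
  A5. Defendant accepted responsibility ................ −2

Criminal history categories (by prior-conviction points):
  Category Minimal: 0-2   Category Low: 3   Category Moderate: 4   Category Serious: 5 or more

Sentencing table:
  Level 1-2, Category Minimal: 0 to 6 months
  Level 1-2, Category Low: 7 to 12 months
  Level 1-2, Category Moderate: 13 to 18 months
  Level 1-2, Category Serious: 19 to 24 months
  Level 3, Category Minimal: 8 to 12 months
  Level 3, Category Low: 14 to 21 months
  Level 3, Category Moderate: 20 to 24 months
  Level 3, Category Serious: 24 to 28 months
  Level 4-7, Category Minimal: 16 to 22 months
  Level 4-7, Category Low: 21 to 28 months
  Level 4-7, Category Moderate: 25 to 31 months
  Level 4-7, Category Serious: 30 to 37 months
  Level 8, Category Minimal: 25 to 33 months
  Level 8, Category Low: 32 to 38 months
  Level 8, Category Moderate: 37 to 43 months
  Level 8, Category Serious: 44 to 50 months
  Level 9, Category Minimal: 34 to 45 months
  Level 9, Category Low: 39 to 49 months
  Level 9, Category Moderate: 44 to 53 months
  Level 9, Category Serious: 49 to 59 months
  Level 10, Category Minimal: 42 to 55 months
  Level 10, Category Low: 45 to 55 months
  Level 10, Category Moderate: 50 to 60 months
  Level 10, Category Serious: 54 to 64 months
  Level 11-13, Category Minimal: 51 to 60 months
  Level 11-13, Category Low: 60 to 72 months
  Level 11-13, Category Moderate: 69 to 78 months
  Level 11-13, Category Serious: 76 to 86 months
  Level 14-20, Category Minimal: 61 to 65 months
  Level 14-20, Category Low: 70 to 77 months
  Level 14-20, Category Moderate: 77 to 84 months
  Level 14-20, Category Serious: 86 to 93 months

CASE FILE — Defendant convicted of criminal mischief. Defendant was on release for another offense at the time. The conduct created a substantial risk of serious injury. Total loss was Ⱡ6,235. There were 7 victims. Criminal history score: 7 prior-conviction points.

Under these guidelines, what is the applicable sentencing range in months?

86-93 months

Base offense level for criminal mischief: 18.
A1 applies (level before this adjustment is 18 ≥ 13, so +4): 18 + 4 = 22.
A2 applies: 22 + 1 = 23.
A3 applies (level before this adjustment is 23 ≥ 13, so +4): 23 + 4 = 27.
A4 applies: 27 + 2 = 29.
Level 29 exceeds the maximum of 20; capped at 20.
Final offense level: 20.
Criminal history: 7 prior points → Category Serious (5+).
Level 20 falls in the 14-20 band.
Grid: Level 14-20 × Category Serious = 86-93 months.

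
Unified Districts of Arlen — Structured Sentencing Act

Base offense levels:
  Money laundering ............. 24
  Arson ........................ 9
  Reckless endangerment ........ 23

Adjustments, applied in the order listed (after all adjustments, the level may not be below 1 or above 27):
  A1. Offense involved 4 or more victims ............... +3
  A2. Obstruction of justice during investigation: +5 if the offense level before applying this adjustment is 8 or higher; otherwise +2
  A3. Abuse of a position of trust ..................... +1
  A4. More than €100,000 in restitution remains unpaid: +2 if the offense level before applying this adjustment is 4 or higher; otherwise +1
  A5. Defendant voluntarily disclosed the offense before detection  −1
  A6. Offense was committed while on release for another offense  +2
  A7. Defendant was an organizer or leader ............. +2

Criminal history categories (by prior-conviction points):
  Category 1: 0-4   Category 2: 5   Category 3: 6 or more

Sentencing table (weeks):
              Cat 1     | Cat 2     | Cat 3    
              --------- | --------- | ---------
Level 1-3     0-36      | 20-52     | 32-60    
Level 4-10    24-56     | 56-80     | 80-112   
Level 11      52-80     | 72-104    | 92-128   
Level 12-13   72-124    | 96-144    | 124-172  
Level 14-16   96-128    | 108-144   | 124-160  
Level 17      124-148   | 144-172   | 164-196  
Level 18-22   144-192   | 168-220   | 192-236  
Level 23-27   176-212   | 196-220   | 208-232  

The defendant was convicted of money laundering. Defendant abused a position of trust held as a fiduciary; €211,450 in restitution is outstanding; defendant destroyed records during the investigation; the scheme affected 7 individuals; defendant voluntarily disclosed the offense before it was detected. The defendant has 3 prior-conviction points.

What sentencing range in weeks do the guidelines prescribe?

176-212 weeks

Base offense level for money laundering: 24.
A1 applies: 24 + 3 = 27.
A2 applies (level before this adjustment is 27 ≥ 8, so +5): 27 + 5 = 32.
A3 applies: 32 + 1 = 33.
A4 applies (level before this adjustment is 33 ≥ 4, so +2): 33 + 2 = 35.
A5 applies: 35 − 1 = 34.
A6 does not apply.
A7 does not apply.
Level 34 exceeds the maximum of 27; capped at 27.
Final offense level: 27.
Criminal history: 3 prior points → Category 1 (0-4).
Level 27 falls in the 23-27 band.
Grid: Level 23-27 × Category 1 = 176-212 weeks.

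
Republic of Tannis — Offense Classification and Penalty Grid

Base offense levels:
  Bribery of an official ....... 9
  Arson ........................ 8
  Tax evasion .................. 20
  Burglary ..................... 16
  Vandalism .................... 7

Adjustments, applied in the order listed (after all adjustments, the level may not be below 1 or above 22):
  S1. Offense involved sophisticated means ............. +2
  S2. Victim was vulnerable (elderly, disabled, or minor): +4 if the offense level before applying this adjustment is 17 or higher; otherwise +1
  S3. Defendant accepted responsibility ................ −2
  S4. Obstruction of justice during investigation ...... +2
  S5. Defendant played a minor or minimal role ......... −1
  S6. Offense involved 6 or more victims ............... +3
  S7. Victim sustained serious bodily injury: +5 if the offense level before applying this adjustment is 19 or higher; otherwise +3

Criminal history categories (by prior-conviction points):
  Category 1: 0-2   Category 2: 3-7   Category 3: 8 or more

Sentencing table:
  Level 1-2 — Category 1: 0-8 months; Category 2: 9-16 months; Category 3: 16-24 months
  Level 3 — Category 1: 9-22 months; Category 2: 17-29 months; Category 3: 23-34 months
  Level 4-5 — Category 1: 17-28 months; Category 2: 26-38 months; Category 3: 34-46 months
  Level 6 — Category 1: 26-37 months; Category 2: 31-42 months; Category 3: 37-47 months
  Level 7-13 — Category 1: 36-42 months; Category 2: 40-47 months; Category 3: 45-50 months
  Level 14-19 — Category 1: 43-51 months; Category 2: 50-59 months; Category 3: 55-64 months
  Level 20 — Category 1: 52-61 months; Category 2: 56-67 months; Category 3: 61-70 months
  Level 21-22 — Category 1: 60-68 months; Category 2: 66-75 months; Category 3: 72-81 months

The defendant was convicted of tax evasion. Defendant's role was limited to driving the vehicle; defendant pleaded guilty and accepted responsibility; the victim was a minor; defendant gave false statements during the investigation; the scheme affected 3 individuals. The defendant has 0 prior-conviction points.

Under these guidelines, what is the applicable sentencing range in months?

60-68 months

Base offense level for tax evasion: 20.
S1 does not apply.
S2 applies (level before this adjustment is 20 ≥ 17, so +4): 20 + 4 = 24.
S3 applies: 24 − 2 = 22.
S4 applies: 22 + 2 = 24.
S5 applies: 24 − 1 = 23.
S7 does not apply.
Level 23 exceeds the maximum of 22; capped at 22.
Final offense level: 22.
Criminal history: 0 prior points → Category 1 (0-2).
Level 22 falls in the 21-22 band.
Grid: Level 21-22 × Category 1 = 60-68 months.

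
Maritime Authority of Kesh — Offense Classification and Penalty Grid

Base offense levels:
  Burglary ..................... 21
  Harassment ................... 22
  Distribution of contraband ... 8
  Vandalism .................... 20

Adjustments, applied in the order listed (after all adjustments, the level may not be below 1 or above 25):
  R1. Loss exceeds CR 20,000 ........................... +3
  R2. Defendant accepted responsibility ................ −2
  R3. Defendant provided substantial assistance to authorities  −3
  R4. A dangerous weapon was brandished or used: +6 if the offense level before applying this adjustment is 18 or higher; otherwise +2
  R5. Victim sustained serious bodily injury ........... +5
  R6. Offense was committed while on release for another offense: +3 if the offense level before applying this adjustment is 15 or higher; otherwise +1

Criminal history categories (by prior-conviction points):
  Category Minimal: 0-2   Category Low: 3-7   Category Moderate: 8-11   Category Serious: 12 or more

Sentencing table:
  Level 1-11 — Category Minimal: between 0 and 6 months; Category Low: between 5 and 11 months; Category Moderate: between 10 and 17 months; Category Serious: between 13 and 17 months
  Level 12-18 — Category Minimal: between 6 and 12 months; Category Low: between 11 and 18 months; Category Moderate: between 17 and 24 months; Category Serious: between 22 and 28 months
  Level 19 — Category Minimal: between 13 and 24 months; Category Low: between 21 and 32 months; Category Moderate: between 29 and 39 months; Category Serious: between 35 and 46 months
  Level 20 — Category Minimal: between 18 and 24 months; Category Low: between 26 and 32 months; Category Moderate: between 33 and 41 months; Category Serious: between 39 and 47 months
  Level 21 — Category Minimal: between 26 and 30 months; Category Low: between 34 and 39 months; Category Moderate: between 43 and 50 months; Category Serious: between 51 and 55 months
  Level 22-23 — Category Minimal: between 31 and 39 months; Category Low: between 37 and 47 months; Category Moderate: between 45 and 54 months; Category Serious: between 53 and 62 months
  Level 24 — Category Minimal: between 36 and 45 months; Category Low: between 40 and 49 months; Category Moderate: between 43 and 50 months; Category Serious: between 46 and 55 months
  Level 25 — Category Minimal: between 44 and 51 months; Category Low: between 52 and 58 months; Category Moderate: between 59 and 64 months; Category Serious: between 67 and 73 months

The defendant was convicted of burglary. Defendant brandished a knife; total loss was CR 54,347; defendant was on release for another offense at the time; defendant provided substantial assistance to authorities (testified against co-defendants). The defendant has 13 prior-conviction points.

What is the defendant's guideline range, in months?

67-73 months

Base offense level for burglary: 21.
R1 applies: 21 + 3 = 24.
R2 does not apply.
R3 applies: 24 − 3 = 21.
R4 applies (level before this adjustment is 21 ≥ 18, so +6): 21 + 6 = 27.
R5 does not apply.
R6 applies (level before this adjustment is 27 ≥ 15, so +3): 27 + 3 = 30.
Level 30 exceeds the maximum of 25; capped at 25.
Final offense level: 25.
Criminal history: 13 prior points → Category Serious (12+).
Level 25 falls in the 25 band.
Grid: Level 25 × Category Serious = 67-73 months.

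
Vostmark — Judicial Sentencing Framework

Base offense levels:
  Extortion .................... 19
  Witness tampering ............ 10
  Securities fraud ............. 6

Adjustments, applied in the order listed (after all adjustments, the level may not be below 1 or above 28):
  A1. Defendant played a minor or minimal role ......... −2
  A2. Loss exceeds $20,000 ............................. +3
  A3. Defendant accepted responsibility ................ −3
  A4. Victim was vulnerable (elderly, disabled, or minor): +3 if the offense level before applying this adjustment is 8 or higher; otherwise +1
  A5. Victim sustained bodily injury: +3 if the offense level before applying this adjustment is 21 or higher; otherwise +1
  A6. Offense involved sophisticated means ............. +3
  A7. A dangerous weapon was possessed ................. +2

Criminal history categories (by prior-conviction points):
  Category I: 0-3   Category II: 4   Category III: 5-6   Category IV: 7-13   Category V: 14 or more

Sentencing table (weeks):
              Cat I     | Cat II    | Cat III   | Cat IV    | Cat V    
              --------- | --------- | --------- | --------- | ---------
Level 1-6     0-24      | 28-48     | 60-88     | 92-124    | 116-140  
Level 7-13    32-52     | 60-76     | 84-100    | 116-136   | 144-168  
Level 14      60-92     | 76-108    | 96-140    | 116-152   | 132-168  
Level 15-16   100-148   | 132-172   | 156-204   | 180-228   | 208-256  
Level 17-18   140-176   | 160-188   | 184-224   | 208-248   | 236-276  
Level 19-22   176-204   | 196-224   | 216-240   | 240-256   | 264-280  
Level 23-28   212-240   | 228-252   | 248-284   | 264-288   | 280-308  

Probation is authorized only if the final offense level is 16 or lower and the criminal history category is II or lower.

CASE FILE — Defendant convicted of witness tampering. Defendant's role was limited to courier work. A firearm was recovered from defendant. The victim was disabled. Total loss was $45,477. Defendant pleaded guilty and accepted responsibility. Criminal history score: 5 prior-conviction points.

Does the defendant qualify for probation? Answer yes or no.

No

Base offense level for witness tampering: 10.
A1 applies: 10 − 2 = 8.
A2 applies: 8 + 3 = 11.
A3 applies: 11 − 3 = 8.
A4 applies (level before this adjustment is 8 ≥ 8, so +3): 8 + 3 = 11.
A5 does not apply.
A7 applies: 11 + 2 = 13.
Final offense level: 13.
Criminal history: 5 prior points → Category III (5-6).
Level 13 falls in the 7-13 band.
Grid: Level 7-13 × Category III = 84-100 weeks.
Probation check: level 13 ≤ 16 and category III > II → not eligible.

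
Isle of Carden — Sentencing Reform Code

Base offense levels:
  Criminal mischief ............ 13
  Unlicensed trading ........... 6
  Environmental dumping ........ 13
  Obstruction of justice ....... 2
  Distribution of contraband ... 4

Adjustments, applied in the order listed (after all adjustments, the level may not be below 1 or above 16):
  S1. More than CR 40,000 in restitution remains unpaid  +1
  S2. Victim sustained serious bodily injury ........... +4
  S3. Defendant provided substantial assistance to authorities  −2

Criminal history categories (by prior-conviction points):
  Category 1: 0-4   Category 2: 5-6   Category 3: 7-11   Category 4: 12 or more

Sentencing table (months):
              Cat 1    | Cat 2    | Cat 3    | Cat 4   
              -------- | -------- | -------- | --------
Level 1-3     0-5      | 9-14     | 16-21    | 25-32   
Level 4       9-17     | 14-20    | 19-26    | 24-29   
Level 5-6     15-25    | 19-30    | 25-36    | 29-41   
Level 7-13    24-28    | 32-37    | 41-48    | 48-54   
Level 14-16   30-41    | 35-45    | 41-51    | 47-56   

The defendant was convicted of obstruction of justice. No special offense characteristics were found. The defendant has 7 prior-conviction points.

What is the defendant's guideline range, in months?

16-21 months

Base offense level for obstruction of justice: 2.
Final offense level: 2.
Criminal history: 7 prior points → Category 3 (7-11).
Level 2 falls in the 1-3 band.
Grid: Level 1-3 × Category 3 = 16-21 months.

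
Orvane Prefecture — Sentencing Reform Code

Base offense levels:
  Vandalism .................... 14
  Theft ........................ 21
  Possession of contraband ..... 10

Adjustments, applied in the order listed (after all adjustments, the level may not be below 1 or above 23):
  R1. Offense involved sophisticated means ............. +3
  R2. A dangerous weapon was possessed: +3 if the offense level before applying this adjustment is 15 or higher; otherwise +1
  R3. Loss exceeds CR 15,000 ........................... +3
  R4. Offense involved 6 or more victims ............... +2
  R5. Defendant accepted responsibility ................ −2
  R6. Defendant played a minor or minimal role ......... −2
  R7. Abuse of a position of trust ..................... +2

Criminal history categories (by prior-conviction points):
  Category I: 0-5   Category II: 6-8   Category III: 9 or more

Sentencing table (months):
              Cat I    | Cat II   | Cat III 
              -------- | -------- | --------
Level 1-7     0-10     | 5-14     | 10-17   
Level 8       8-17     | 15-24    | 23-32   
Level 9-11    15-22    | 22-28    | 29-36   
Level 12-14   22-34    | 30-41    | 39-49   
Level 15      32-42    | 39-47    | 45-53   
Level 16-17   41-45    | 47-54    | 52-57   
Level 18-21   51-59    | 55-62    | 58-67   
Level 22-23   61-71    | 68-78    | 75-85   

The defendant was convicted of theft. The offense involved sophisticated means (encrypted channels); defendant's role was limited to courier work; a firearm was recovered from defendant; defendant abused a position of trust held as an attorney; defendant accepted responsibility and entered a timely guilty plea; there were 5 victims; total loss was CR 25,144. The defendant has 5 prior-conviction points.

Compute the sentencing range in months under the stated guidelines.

Base offense level for theft: 21.
R1 applies: 21 + 3 = 24.
R2 applies (level before this adjustment is 24 ≥ 15, so +3): 24 + 3 = 27.
R3 applies: 27 + 3 = 30.
R4 does not apply.
R5 applies: 30 − 2 = 28.
R6 applies: 28 − 2 = 26.
R7 applies: 26 + 2 = 28.
Level 28 exceeds the maximum of 23; capped at 23.
Final offense level: 23.
Criminal history: 5 prior points → Category I (0-5).
Level 23 falls in the 22-23 band.
Grid: Level 22-23 × Category I = 61-71 months.

61-71 months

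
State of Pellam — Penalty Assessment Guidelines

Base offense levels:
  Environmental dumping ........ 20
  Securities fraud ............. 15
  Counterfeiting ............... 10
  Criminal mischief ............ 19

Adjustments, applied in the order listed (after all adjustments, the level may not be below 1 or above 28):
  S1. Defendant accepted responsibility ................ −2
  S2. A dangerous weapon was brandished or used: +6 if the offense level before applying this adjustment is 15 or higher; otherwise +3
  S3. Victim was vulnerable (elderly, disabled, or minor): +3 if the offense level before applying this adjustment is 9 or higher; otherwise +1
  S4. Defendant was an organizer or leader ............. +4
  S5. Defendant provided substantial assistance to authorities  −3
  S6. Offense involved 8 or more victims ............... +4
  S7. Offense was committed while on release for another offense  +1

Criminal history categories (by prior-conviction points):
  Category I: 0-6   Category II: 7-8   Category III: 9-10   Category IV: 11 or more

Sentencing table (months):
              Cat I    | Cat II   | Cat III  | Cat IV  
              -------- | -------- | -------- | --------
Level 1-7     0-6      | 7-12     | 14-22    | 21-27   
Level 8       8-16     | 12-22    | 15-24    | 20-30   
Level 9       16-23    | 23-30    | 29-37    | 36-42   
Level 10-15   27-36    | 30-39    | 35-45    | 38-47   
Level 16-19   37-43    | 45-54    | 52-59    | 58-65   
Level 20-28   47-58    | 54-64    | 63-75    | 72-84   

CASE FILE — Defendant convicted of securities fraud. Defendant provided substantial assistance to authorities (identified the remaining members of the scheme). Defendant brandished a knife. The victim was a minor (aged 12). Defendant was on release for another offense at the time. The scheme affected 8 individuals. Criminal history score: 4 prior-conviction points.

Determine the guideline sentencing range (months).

Base offense level for securities fraud: 15.
S1 does not apply.
S2 applies (level before this adjustment is 15 ≥ 15, so +6): 15 + 6 = 21.
S3 applies (level before this adjustment is 21 ≥ 9, so +3): 21 + 3 = 24.
S5 applies: 24 − 3 = 21.
S6 applies: 21 + 4 = 25.
S7 applies: 25 + 1 = 26.
Final offense level: 26.
Criminal history: 4 prior points → Category I (0-6).
Level 26 falls in the 20-28 band.
Grid: Level 20-28 × Category I = 47-58 months.

47-58 months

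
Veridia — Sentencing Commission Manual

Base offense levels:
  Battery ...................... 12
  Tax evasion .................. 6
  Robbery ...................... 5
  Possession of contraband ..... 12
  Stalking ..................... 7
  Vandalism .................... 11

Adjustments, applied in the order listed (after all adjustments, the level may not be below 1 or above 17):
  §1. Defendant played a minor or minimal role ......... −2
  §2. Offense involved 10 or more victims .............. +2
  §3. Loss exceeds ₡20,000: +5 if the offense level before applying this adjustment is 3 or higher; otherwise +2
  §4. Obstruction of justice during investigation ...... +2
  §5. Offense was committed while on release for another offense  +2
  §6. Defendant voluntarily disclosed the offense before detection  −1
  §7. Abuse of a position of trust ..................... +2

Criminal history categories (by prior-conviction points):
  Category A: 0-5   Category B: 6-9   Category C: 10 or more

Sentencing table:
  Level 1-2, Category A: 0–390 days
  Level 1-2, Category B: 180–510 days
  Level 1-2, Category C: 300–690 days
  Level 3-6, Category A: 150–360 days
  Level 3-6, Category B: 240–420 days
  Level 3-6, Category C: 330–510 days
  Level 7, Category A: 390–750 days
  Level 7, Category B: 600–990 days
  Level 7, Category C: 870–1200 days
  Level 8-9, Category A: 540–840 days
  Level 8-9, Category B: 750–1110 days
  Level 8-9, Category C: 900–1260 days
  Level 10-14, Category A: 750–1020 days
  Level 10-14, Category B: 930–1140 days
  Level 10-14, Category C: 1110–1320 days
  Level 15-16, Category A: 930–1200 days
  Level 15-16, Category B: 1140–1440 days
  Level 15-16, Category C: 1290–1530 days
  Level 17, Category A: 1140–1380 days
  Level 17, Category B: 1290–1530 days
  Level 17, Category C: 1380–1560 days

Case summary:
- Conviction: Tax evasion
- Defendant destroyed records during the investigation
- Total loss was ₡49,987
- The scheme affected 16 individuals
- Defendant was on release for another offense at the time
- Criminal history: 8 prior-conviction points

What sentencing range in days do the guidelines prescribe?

Base offense level for tax evasion: 6.
§1 does not apply.
§2 applies: 6 + 2 = 8.
§3 applies (level before this adjustment is 8 ≥ 3, so +5): 8 + 5 = 13.
§4 applies: 13 + 2 = 15.
§5 applies: 15 + 2 = 17.
§6 does not apply.
Final offense level: 17.
Criminal history: 8 prior points → Category B (6-9).
Level 17 falls in the 17 band.
Grid: Level 17 × Category B = 1290-1530 days.

1290-1530 days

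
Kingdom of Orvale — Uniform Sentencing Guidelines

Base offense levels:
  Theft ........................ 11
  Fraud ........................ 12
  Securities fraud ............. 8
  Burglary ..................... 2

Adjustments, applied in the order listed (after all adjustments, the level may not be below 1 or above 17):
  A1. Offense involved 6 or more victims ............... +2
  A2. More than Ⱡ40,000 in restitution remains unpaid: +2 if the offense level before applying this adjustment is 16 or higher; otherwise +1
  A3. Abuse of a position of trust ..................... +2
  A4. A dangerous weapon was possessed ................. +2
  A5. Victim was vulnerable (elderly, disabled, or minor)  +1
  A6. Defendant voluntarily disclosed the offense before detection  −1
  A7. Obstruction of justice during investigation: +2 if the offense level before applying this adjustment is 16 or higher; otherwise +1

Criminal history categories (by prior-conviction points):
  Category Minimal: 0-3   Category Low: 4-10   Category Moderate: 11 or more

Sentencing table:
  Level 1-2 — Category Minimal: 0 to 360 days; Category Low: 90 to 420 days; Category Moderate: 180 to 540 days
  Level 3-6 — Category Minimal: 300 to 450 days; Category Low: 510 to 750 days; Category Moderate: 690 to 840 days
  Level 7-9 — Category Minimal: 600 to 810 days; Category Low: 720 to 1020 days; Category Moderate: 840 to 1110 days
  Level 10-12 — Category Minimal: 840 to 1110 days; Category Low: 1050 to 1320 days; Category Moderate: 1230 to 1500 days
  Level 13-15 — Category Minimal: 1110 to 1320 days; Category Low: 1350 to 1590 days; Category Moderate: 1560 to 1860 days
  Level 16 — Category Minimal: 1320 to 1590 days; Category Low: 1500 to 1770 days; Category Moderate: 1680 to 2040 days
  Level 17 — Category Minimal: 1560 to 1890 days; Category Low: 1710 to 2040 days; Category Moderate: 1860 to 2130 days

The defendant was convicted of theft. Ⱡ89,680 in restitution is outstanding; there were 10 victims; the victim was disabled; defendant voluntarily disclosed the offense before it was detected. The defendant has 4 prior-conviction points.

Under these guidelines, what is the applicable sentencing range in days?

1350-1590 days

Base offense level for theft: 11.
A1 applies: 11 + 2 = 13.
A2 applies (level before this adjustment is 13 < 16, so +1): 13 + 1 = 14.
A3 does not apply.
A4 does not apply.
A5 applies: 14 + 1 = 15.
A6 applies: 15 − 1 = 14.
A7 does not apply.
Final offense level: 14.
Criminal history: 4 prior points → Category Low (4-10).
Level 14 falls in the 13-15 band.
Grid: Level 13-15 × Category Low = 1350-1590 days.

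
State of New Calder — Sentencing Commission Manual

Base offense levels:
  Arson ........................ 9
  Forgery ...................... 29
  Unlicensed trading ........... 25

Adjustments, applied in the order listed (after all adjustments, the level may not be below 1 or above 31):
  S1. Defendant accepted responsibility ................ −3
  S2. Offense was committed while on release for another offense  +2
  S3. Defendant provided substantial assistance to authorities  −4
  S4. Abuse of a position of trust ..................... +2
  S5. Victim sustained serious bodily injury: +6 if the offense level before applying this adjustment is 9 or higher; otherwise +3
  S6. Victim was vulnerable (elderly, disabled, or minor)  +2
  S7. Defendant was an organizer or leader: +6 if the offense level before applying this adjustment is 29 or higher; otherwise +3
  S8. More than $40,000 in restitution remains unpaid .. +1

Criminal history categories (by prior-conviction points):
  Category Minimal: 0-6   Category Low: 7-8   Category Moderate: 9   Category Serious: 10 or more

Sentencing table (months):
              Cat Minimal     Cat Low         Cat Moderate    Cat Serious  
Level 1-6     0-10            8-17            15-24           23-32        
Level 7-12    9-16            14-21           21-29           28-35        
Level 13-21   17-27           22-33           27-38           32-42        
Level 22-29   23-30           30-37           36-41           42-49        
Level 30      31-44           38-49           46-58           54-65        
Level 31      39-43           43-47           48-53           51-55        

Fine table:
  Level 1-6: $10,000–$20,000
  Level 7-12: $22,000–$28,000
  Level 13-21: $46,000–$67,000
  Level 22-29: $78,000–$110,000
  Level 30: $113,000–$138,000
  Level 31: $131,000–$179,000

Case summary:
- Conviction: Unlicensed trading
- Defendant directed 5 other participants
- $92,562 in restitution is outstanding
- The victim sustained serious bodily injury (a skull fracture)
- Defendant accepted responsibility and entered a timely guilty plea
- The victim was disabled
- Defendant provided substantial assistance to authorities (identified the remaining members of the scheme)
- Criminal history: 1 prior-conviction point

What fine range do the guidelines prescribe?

$113,000–$138,000

Base offense level for unlicensed trading: 25.
S1 applies: 25 − 3 = 22.
S2 does not apply.
S3 applies: 22 − 4 = 18.
S5 applies (level before this adjustment is 18 ≥ 9, so +6): 18 + 6 = 24.
S6 applies: 24 + 2 = 26.
S7 applies (level before this adjustment is 26 < 29, so +3): 26 + 3 = 29.
S8 applies: 29 + 1 = 30.
Final offense level: 30.
Level 30 falls in the 30 band.
Fine table: Level 30 → $113,000–$138,000.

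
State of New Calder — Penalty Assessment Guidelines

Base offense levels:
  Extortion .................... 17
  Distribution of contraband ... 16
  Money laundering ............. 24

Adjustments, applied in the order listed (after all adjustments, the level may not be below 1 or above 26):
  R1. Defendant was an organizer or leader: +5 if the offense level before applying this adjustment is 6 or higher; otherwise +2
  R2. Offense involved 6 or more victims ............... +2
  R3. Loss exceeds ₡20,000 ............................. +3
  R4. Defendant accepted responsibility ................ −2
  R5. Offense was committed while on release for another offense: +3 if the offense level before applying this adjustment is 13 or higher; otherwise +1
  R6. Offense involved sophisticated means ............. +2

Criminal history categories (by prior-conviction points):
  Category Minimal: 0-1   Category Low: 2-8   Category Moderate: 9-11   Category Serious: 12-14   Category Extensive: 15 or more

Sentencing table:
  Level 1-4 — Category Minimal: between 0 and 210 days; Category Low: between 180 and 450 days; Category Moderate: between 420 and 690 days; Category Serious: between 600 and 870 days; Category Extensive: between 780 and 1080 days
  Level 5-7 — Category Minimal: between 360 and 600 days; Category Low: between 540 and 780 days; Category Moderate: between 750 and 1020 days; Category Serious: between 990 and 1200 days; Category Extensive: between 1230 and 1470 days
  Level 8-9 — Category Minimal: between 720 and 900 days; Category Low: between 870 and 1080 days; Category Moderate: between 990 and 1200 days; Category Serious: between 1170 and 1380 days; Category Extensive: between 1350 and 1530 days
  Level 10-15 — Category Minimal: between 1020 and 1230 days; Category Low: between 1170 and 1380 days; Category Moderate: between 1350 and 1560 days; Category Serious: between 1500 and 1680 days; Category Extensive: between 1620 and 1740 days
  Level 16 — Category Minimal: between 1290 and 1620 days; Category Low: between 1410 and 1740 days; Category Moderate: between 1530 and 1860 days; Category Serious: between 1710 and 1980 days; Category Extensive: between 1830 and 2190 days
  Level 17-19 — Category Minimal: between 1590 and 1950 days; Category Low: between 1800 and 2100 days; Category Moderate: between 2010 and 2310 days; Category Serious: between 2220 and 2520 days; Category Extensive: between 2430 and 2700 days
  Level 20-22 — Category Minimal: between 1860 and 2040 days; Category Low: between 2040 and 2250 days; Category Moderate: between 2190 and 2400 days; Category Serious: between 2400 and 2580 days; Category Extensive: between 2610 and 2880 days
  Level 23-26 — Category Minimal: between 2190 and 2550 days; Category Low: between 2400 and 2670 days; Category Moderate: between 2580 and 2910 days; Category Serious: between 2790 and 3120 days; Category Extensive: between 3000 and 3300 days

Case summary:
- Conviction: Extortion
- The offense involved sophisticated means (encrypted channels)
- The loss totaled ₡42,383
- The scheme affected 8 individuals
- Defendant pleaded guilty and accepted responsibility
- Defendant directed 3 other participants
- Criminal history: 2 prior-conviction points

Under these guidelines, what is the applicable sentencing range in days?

Base offense level for extortion: 17.
R1 applies (level before this adjustment is 17 ≥ 6, so +5): 17 + 5 = 22.
R2 applies: 22 + 2 = 24.
R3 applies: 24 + 3 = 27.
R4 applies: 27 − 2 = 25.
R6 applies: 25 + 2 = 27.
Level 27 exceeds the maximum of 26; capped at 26.
Final offense level: 26.
Criminal history: 2 prior points → Category Low (2-8).
Level 26 falls in the 23-26 band.
Grid: Level 23-26 × Category Low = 2400-2670 days.

2400-2670 days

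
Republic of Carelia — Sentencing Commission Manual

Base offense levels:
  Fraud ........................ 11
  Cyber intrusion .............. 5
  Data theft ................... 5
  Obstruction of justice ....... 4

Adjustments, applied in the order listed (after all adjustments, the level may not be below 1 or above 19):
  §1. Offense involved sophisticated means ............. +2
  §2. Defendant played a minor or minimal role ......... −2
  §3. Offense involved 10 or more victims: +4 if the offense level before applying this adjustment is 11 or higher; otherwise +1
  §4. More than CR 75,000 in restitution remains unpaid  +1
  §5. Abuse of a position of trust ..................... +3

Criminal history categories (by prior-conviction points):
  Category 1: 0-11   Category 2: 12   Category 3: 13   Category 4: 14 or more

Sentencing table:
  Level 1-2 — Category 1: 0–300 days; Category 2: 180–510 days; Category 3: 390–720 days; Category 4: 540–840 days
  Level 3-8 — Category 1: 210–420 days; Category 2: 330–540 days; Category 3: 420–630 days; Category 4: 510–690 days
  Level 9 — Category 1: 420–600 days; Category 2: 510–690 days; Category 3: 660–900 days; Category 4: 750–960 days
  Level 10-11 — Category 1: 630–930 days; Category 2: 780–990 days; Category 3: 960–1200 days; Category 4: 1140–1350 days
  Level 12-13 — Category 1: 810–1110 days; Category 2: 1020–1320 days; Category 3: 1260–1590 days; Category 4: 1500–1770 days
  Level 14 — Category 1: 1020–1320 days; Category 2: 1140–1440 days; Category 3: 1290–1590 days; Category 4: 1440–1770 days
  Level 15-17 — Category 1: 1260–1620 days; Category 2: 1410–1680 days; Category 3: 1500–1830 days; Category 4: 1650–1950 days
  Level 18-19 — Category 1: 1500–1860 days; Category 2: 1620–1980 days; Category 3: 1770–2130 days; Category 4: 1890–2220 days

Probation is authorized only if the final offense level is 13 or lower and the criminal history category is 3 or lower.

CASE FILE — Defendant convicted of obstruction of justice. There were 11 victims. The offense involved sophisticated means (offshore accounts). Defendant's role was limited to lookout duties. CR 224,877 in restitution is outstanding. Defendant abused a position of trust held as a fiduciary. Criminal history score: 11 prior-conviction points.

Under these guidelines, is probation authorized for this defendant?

Base offense level for obstruction of justice: 4.
§1 applies: 4 + 2 = 6.
§2 applies: 6 − 2 = 4.
§3 applies (level before this adjustment is 4 < 11, so +1): 4 + 1 = 5.
§4 applies: 5 + 1 = 6.
§5 applies: 6 + 3 = 9.
Final offense level: 9.
Criminal history: 11 prior points → Category 1 (0-11).
Level 9 falls in the 9 band.
Grid: Level 9 × Category 1 = 420-600 days.
Probation check: level 9 ≤ 13 and category 1 ≤ 3 → eligible.

Yes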